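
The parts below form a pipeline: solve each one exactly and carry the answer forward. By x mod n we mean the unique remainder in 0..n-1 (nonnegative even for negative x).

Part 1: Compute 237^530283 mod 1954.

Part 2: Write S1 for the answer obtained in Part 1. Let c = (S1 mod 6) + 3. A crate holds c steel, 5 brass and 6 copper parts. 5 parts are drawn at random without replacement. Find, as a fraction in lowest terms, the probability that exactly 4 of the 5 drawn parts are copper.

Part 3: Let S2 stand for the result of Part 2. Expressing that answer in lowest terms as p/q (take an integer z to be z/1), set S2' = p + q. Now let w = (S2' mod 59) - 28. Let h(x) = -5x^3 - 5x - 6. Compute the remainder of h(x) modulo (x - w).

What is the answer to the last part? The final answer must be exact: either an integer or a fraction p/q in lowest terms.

-34396

Part 1: squarings mod 1954: 237^1=237, 237^2=1457, 237^4=805, 237^8=1251, 237^16=1801, 237^32=1915, 237^64=1521, 237^128=1859, 237^256=1209, 237^512=89, 237^1024=105, 237^2048=1255, 237^4096=101, 237^8192=431, 237^16384=131, 237^32768=1529, 237^65536=857, 237^131072=1699, 237^262144=543, 237^524288=1749; 237^530283 = 237^1 * 237^2 * 237^8 * 237^32 * 237^64 * 237^256 * 237^512 * 237^1024 * 237^4096 * 237^524288 = 851 (mod 1954); answer 851
Part 2: S1 = 851; c = 8; total draws C(19,5) = 11628; favorable C(6,4)*C(13,1) = 195; P = 65/3876; answer 65/3876
Part 3: S2 = 65/3876; threaded value p + q = 3941; w = 19; remainder = value at the root: -5*(19)^3 - 5*(19)^1 - 6 = (-34295) + (-95) + (-6) = -34396; answer -34396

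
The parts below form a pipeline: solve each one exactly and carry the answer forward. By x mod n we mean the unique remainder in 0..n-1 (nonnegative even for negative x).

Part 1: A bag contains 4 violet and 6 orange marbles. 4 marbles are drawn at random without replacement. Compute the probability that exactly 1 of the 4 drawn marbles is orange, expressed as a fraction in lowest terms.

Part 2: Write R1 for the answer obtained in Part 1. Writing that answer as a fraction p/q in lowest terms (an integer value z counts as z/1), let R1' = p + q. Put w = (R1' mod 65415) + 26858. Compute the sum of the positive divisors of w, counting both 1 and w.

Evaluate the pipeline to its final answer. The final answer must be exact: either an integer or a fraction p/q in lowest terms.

28980

Part 1: total draws C(10,4) = 210; favorable C(6,1)*C(4,3) = 24; P = 4/35; answer 4/35
Part 2: R1 = 4/35; threaded value p + q = 39; w = 26897; 26897 = 13 * 2069; sigma = (1 + 13) * (1 + 2069) = 14 * 2070 = 28980; answer 28980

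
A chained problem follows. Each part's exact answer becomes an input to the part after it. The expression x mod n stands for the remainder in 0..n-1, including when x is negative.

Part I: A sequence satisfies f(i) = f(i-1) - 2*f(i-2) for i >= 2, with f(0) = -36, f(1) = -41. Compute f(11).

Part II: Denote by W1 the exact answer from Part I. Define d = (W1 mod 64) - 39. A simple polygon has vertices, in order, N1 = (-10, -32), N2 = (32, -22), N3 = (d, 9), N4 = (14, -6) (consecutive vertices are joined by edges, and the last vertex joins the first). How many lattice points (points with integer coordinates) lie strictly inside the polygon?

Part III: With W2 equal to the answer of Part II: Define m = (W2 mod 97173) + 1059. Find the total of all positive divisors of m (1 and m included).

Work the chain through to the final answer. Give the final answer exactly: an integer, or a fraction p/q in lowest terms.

Part I: f(2) = 1*(-41) - 2*(-36) = 31; iterating: f(2)=31, f(3)=113, f(4)=51, f(5)=-175, f(6)=-277, f(7)=73, f(8)=627, f(9)=481, f(10)=-773, f(11)=-1735; answer -1735
Part II: W1 = -1735; d = 18; cross terms: (-10*-22 - 32*-32)=1244, (32*9 - 18*-22)=684, (18*-6 - 14*9)=-234, (14*-32 - -10*-6)=-508; twice the area = |1186| = 1186; area = 593; boundary points = 2 + 1 + 1 + 2 = 6; strictly interior points = area - boundary/2 + 1 = 591; answer 591
Part III: W2 = 591; m = 1650; 1650 = 2 * 3 * 5^2 * 11; sigma = (1 + 2) * (1 + 3) * (1 + 5 + 25) * (1 + 11) = 3 * 4 * 31 * 12 = 4464; answer 4464

4464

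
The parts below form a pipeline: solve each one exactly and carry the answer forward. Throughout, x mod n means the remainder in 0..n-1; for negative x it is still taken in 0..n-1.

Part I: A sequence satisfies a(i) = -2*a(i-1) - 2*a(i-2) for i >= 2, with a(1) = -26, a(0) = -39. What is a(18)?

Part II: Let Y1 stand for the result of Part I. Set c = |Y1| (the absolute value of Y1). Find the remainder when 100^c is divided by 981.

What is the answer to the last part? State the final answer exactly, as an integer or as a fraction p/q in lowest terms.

Part I: a(2) = -2*(-26) - 2*(-39) = 130; iterating: a(2)=130, a(3)=-208, a(4)=156, a(5)=104, a(6)=-520, a(7)=832, a(8)=-624, a(9)=-416, a(10)=2080, a(11)=-3328, a(12)=2496, a(13)=1664, a(14)=-8320, a(15)=13312, a(16)=-9984, a(17)=-6656, a(18)=33280; answer 33280
Part II: Y1 = 33280; c = 33280; squarings mod 981: 100^1=100, 100^2=190, 100^4=784, 100^8=550, 100^16=352, 100^32=298, 100^64=514, 100^128=307, 100^256=73, 100^512=424, 100^1024=253, 100^2048=244, 100^4096=676, 100^8192=811, 100^16384=451, 100^32768=334; 100^33280 = 100^512 * 100^32768 = 352 (mod 981); answer 352

352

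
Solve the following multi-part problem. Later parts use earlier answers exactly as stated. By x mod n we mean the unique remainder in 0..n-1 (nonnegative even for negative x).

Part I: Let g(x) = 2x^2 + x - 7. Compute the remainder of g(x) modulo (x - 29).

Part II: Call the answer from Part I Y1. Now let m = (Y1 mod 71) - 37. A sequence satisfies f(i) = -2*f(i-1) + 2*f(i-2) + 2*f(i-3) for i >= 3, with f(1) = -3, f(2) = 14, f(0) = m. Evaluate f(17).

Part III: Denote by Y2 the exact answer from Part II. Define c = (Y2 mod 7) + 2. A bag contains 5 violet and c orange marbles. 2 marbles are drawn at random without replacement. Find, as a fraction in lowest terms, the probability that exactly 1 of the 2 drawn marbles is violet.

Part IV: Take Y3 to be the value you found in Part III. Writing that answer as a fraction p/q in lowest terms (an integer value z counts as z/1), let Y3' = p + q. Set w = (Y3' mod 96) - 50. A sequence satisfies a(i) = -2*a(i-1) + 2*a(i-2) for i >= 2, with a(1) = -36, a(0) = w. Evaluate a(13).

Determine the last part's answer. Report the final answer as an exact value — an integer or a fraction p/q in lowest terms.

-3012864

Part I: remainder = value at the root: 2*(29)^2 + 1*(29)^1 - 7 = (1682) + (29) + (-7) = 1704; answer 1704
Part II: Y1 = 1704; m = -37; f(3) = -2*(14) + 2*(-3) + 2*(-37) = -108; iterating: f(3)=-108, f(4)=238, f(5)=-664, f(6)=1588, f(7)=-4028, f(8)=9904, f(9)=-24688, f(10)=61128, f(11)=-151824, f(12)=376528, f(13)=-934448, f(14)=2318304, f(15)=-5752448, f(16)=14272608, f(17)=-35413504; answer -35413504
Part III: Y2 = -35413504; c = 2; total draws C(7,2) = 21; favorable C(5,1)*C(2,1) = 10; P = 10/21; answer 10/21
Part IV: Y3 = 10/21; threaded value p + q = 31; w = -19; a(2) = -2*(-36) + 2*(-19) = 34; iterating: a(2)=34, a(3)=-140, a(4)=348, a(5)=-976, a(6)=2648, a(7)=-7248, a(8)=19792, a(9)=-54080, a(10)=147744, a(11)=-403648, a(12)=1102784, a(13)=-3012864; answer -3012864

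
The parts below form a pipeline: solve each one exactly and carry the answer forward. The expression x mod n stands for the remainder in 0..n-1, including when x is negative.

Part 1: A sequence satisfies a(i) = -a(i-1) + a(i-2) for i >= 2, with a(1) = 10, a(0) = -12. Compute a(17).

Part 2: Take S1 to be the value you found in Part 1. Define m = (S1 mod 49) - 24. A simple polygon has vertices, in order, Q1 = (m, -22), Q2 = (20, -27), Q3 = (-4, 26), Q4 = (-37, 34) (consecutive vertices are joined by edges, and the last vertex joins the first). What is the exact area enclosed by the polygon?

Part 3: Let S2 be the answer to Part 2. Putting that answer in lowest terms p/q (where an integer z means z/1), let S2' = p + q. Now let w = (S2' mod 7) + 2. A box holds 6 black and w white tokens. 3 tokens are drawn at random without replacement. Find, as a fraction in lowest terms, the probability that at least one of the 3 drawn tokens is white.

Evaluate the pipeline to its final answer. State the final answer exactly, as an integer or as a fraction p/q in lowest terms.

Part 1: a(2) = -1*(10) + 1*(-12) = -22; iterating: a(2)=-22, a(3)=32, a(4)=-54, a(5)=86, a(6)=-140, a(7)=226, a(8)=-366, a(9)=592, a(10)=-958, a(11)=1550, a(12)=-2508, a(13)=4058, a(14)=-6566, a(15)=10624, a(16)=-17190, a(17)=27814; answer 27814
Part 2: S1 = 27814; m = 7; cross terms: (7*-27 - 20*-22)=251, (20*26 - -4*-27)=412, (-4*34 - -37*26)=826, (-37*-22 - 7*34)=576; twice the area = |2065| = 2065; area = 2065/2; answer 2065/2
Part 3: S2 = 2065/2; threaded value p + q = 2067; w = 4; total draws C(10,3) = 120; complement C(6,3) = 20; favorable 120 - 20 = 100; P = 5/6; answer 5/6

5/6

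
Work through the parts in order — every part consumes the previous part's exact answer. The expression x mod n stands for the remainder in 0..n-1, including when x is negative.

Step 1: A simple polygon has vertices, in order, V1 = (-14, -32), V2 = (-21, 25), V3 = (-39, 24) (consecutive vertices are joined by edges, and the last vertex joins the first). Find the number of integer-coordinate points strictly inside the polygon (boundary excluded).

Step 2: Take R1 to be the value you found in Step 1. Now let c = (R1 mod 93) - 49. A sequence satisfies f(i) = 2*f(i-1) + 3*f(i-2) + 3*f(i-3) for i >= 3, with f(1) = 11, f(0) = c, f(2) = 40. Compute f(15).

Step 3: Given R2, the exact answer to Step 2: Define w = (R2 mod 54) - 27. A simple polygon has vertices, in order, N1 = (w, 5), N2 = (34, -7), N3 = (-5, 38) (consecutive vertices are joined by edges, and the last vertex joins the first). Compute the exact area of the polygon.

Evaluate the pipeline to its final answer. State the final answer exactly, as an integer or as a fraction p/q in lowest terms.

486

Step 1: cross terms: (-14*25 - -21*-32)=-1022, (-21*24 - -39*25)=471, (-39*-32 - -14*24)=1584; twice the area = |1033| = 1033; area = 1033/2; boundary points = 1 + 1 + 1 = 3; strictly interior points = area - boundary/2 + 1 = 516; answer 516
Step 2: R1 = 516; c = 2; f(3) = 2*(40) + 3*(11) + 3*(2) = 119; iterating: f(3)=119, f(4)=391, f(5)=1259, f(6)=4048, f(7)=13046, f(8)=42013, f(9)=135308, f(10)=435793, f(11)=1403549, f(12)=4520401, f(13)=14558828, f(14)=46889506, f(15)=151016699; answer 151016699
Step 3: R2 = 151016699; w = 2; cross terms: (2*-7 - 34*5)=-184, (34*38 - -5*-7)=1257, (-5*5 - 2*38)=-101; twice the area = |972| = 972; area = 486; answer 486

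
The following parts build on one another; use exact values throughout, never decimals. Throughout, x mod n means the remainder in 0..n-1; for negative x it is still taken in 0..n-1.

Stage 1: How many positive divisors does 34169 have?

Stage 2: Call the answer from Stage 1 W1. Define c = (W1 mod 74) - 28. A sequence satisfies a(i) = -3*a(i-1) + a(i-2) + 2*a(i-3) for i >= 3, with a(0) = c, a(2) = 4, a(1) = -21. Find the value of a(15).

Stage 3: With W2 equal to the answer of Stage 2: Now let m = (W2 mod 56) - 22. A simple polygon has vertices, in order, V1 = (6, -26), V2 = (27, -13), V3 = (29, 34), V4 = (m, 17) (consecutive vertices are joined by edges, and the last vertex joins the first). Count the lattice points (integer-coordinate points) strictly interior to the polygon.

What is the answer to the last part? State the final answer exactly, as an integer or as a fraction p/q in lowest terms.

Stage 1: 34169 = 47 * 727; number of divisors = (1+1) * (1+1) = 4; answer 4
Stage 2: W1 = 4; c = -24; a(3) = -3*(4) + 1*(-21) + 2*(-24) = -81; iterating: a(3)=-81, a(4)=205, a(5)=-688, a(6)=2107, a(7)=-6599, a(8)=20528, a(9)=-63969, a(10)=199237, a(11)=-620624, a(12)=1933171, a(13)=-6021663, a(14)=18756912, a(15)=-58426057; answer -58426057
Stage 3: W2 = -58426057; m = 9; cross terms: (6*-13 - 27*-26)=624, (27*34 - 29*-13)=1295, (29*17 - 9*34)=187, (9*-26 - 6*17)=-336; twice the area = |1770| = 1770; area = 885; boundary points = 1 + 1 + 1 + 1 = 4; strictly interior points = area - boundary/2 + 1 = 884; answer 884

884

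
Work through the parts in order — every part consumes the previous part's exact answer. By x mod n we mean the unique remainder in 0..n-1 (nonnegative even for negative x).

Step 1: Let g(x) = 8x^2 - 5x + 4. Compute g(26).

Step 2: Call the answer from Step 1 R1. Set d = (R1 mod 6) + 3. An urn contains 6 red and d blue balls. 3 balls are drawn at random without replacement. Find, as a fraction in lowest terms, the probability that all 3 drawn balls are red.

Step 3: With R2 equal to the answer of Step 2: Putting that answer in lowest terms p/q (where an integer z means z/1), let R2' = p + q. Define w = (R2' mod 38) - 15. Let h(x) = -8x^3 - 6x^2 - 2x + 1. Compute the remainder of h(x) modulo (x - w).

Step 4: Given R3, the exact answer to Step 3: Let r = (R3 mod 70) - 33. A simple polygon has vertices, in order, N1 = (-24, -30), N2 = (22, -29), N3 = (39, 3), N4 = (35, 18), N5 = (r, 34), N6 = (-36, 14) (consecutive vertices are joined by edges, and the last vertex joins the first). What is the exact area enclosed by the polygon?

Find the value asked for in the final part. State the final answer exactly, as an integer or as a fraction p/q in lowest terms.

Step 1: 8*(26)^2 - 5*(26)^1 + 4 = (5408) + (-130) + (4) = 5282; answer 5282
Step 2: R1 = 5282; d = 5; total draws C(11,3) = 165; favorable C(6,3) = 20; P = 4/33; answer 4/33
Step 3: R2 = 4/33; threaded value p + q = 37; w = 22; remainder = value at the root: -8*(22)^3 - 6*(22)^2 - 2*(22)^1 + 1 = (-85184) + (-2904) + (-44) + (1) = -88131; answer -88131
Step 4: R3 = -88131; r = 36; cross terms: (-24*-29 - 22*-30)=1356, (22*3 - 39*-29)=1197, (39*18 - 35*3)=597, (35*34 - 36*18)=542, (36*14 - -36*34)=1728, (-36*-30 - -24*14)=1416; twice the area = |6836| = 6836; area = 3418; answer 3418

3418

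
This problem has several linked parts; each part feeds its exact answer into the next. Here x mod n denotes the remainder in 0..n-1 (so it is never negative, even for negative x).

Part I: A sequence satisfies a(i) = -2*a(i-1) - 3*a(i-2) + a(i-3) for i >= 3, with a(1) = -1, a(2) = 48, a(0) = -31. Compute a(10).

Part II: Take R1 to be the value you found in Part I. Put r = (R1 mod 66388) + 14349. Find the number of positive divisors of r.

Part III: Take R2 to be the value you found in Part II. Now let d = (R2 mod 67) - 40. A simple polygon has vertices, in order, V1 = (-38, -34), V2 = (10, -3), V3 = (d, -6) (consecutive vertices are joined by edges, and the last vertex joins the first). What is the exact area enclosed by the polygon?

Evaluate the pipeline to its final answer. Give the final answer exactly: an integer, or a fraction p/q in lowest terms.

Part I: a(3) = -2*(48) - 3*(-1) + 1*(-31) = -124; iterating: a(3)=-124, a(4)=103, a(5)=214, a(6)=-861, a(7)=1183, a(8)=431, a(9)=-5272, a(10)=10434; answer 10434
Part II: R1 = 10434; r = 24783; 24783 = 3 * 11 * 751; number of divisors = (1+1) * (1+1) * (1+1) = 8; answer 8
Part III: R2 = 8; d = -32; cross terms: (-38*-3 - 10*-34)=454, (10*-6 - -32*-3)=-156, (-32*-34 - -38*-6)=860; twice the area = |1158| = 1158; area = 579; answer 579

579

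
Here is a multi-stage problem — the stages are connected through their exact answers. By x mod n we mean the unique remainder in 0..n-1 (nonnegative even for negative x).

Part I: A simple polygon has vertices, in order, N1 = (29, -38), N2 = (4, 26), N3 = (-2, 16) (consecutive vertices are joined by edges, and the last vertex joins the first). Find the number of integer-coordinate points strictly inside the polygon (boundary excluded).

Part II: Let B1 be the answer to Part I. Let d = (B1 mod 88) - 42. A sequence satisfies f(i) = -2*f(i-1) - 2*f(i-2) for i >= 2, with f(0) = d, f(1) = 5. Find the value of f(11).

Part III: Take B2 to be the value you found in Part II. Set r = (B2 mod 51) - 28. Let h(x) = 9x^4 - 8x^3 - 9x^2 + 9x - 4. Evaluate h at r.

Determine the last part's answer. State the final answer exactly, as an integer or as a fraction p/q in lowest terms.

18483

Part I: cross terms: (29*26 - 4*-38)=906, (4*16 - -2*26)=116, (-2*-38 - 29*16)=-388; twice the area = |634| = 634; area = 317; boundary points = 1 + 2 + 1 = 4; strictly interior points = area - boundary/2 + 1 = 316; answer 316
Part II: B1 = 316; d = 10; f(2) = -2*(5) - 2*(10) = -30; iterating: f(2)=-30, f(3)=50, f(4)=-40, f(5)=-20, f(6)=120, f(7)=-200, f(8)=160, f(9)=80, f(10)=-480, f(11)=800; answer 800
Part III: B2 = 800; r = 7; 9*(7)^4 - 8*(7)^3 - 9*(7)^2 + 9*(7)^1 - 4 = (21609) + (-2744) + (-441) + (63) + (-4) = 18483; answer 18483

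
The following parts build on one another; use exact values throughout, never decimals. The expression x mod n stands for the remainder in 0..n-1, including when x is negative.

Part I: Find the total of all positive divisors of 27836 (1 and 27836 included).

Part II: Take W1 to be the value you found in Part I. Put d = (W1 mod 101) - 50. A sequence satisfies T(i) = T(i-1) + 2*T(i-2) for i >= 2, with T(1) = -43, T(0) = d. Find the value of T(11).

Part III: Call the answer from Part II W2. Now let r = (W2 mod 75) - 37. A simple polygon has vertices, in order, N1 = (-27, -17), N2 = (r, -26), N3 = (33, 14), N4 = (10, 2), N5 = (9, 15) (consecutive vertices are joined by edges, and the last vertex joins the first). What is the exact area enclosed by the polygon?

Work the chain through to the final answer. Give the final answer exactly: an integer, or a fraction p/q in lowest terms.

Part I: 27836 = 2^2 * 6959; sigma = (1 + 2 + 4) * (1 + 6959) = 7 * 6960 = 48720; answer 48720
Part II: W1 = 48720; d = -12; T(2) = 1*(-43) + 2*(-12) = -67; iterating: T(2)=-67, T(3)=-153, T(4)=-287, T(5)=-593, T(6)=-1167, T(7)=-2353, T(8)=-4687, T(9)=-9393, T(10)=-18767, T(11)=-37553; answer -37553
Part III: W2 = -37553; r = -15; cross terms: (-27*-26 - -15*-17)=447, (-15*14 - 33*-26)=648, (33*2 - 10*14)=-74, (10*15 - 9*2)=132, (9*-17 - -27*15)=252; twice the area = |1405| = 1405; area = 1405/2; answer 1405/2

1405/2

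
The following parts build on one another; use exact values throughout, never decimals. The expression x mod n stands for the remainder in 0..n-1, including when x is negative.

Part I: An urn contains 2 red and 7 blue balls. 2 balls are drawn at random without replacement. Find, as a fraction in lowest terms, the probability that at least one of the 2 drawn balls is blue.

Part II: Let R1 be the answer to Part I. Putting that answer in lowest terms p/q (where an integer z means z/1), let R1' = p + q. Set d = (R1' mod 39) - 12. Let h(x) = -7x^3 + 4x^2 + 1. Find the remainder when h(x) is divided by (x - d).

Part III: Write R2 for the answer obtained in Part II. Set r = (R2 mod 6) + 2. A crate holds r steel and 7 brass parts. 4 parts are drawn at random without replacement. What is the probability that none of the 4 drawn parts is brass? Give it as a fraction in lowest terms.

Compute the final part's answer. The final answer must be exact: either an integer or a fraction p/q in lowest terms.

1/99

Part I: total draws C(9,2) = 36; complement C(2,2) = 1; favorable 36 - 1 = 35; P = 35/36; answer 35/36
Part II: R1 = 35/36; threaded value p + q = 71; d = 20; remainder = value at the root: -7*(20)^3 + 4*(20)^2 + 1 = (-56000) + (1600) + (1) = -54399; answer -54399
Part III: R2 = -54399; r = 5; total draws C(12,4) = 495; favorable C(5,4) = 5; P = 1/99; answer 1/99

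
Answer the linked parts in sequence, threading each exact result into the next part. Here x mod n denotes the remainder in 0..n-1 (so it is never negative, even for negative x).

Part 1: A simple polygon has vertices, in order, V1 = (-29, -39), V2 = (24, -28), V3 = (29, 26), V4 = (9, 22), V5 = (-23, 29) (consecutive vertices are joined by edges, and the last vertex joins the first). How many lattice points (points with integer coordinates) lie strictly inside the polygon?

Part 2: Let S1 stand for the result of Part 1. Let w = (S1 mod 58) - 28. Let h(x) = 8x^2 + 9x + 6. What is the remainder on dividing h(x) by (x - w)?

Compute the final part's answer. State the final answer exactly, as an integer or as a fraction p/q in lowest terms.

5

Part 1: cross terms: (-29*-28 - 24*-39)=1748, (24*26 - 29*-28)=1436, (29*22 - 9*26)=404, (9*29 - -23*22)=767, (-23*-39 - -29*29)=1738; twice the area = |6093| = 6093; area = 6093/2; boundary points = 1 + 1 + 4 + 1 + 2 = 9; strictly interior points = area - boundary/2 + 1 = 3043; answer 3043
Part 2: S1 = 3043; w = -1; remainder = value at the root: 8*(-1)^2 + 9*(-1)^1 + 6 = (8) + (-9) + (6) = 5; answer 5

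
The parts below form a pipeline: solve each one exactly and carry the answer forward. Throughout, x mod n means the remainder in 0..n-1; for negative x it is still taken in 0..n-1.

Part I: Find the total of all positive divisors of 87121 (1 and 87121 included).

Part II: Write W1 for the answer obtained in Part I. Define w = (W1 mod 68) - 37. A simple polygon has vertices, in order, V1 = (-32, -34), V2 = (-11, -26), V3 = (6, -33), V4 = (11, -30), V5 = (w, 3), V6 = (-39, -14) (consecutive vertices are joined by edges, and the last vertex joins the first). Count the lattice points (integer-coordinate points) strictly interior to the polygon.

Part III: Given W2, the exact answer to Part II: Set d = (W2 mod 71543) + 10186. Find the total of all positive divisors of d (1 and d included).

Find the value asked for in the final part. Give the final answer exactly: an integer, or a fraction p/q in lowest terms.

22716

Part I: 87121 is prime, so its only divisors are 1 and 87121; sigma = 1 + 87121 = 87122; answer 87122
Part II: W1 = 87122; w = -23; cross terms: (-32*-26 - -11*-34)=458, (-11*-33 - 6*-26)=519, (6*-30 - 11*-33)=183, (11*3 - -23*-30)=-657, (-23*-14 - -39*3)=439, (-39*-34 - -32*-14)=878; twice the area = |1820| = 1820; area = 910; boundary points = 1 + 1 + 1 + 1 + 1 + 1 = 6; strictly interior points = area - boundary/2 + 1 = 908; answer 908
Part III: W2 = 908; d = 11094; 11094 = 2 * 3 * 43^2; sigma = (1 + 2) * (1 + 3) * (1 + 43 + 1849) = 3 * 4 * 1893 = 22716; answer 22716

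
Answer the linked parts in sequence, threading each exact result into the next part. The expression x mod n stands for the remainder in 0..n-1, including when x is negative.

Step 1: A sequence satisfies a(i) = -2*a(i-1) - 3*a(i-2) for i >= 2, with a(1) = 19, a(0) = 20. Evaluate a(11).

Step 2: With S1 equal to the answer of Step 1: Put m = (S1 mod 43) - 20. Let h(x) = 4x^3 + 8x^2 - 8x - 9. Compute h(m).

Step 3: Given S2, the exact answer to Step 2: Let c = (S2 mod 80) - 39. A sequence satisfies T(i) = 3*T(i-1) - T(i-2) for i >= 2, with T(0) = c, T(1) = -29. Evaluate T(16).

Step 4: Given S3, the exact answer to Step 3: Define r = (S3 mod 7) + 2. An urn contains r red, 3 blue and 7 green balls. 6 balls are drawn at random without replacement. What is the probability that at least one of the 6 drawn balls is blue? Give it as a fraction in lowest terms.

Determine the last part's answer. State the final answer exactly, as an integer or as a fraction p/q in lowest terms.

103/136

Step 1: a(2) = -2*(19) - 3*(20) = -98; iterating: a(2)=-98, a(3)=139, a(4)=16, a(5)=-449, a(6)=850, a(7)=-353, a(8)=-1844, a(9)=4747, a(10)=-3962, a(11)=-6317; answer -6317
Step 2: S1 = -6317; m = -16; 4*(-16)^3 + 8*(-16)^2 - 8*(-16)^1 - 9 = (-16384) + (2048) + (128) + (-9) = -14217; answer -14217
Step 3: S2 = -14217; c = -16; T(2) = 3*(-29) - 1*(-16) = -71; iterating: T(2)=-71, T(3)=-184, T(4)=-481, T(5)=-1259, T(6)=-3296, T(7)=-8629, T(8)=-22591, T(9)=-59144, T(10)=-154841, T(11)=-405379, T(12)=-1061296, T(13)=-2778509, T(14)=-7274231, T(15)=-19044184, T(16)=-49858321; answer -49858321
Step 4: S3 = -49858321; r = 7; total draws C(17,6) = 12376; complement C(14,6) = 3003; favorable 12376 - 3003 = 9373; P = 103/136; answer 103/136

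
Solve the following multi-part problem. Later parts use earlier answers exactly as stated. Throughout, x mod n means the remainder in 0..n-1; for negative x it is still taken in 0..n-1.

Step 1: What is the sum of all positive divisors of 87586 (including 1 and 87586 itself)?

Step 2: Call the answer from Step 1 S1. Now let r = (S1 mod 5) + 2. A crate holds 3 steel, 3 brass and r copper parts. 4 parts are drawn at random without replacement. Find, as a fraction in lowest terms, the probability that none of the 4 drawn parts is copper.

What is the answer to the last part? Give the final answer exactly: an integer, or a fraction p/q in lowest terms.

Step 1: 87586 = 2 * 43793; sigma = (1 + 2) * (1 + 43793) = 3 * 43794 = 131382; answer 131382
Step 2: S1 = 131382; r = 4; total draws C(10,4) = 210; favorable C(6,4) = 15; P = 1/14; answer 1/14

1/14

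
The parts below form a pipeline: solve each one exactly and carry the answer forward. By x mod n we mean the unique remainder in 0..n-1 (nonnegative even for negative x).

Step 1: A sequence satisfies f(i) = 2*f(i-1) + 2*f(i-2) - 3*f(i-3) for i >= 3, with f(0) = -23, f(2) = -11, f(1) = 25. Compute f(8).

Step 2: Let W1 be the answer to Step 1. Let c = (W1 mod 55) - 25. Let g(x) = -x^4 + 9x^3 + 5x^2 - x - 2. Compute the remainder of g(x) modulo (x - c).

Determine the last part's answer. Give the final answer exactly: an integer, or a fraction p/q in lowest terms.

-3056

Step 1: f(3) = 2*(-11) + 2*(25) - 3*(-23) = 97; iterating: f(3)=97, f(4)=97, f(5)=421, f(6)=745, f(7)=2041, f(8)=4309; answer 4309
Step 2: W1 = 4309; c = -6; remainder = value at the root: -1*(-6)^4 + 9*(-6)^3 + 5*(-6)^2 - 1*(-6)^1 - 2 = (-1296) + (-1944) + (180) + (6) + (-2) = -3056; answer -3056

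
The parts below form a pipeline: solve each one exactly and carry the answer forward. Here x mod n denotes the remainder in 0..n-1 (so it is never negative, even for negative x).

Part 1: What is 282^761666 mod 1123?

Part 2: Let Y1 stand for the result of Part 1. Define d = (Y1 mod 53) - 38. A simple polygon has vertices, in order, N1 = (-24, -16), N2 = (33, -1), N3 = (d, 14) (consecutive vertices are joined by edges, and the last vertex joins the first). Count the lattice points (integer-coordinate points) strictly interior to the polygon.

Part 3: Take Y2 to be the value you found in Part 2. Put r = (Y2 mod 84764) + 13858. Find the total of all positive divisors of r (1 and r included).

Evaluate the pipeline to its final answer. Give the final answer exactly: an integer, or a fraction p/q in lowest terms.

Part 1: squarings mod 1123: 282^1=282, 282^2=914, 282^4=1007, 282^8=1103, 282^16=400, 282^32=534, 282^64=1037, 282^128=658, 282^256=609, 282^512=291, 282^1024=456, 282^2048=181, 282^4096=194, 282^8192=577, 282^16384=521, 282^32768=798, 282^65536=63, 282^131072=600, 282^262144=640, 282^524288=828; 282^761666 = 282^2 * 282^64 * 282^256 * 282^512 * 282^1024 * 282^2048 * 282^4096 * 282^32768 * 282^65536 * 282^131072 * 282^524288 = 670 (mod 1123); answer 670
Part 2: Y1 = 670; d = -4; cross terms: (-24*-1 - 33*-16)=552, (33*14 - -4*-1)=458, (-4*-16 - -24*14)=400; twice the area = |1410| = 1410; area = 705; boundary points = 3 + 1 + 10 = 14; strictly interior points = area - boundary/2 + 1 = 699; answer 699
Part 3: Y2 = 699; r = 14557; 14557 is prime, so its only divisors are 1 and 14557; sigma = 1 + 14557 = 14558; answer 14558

14558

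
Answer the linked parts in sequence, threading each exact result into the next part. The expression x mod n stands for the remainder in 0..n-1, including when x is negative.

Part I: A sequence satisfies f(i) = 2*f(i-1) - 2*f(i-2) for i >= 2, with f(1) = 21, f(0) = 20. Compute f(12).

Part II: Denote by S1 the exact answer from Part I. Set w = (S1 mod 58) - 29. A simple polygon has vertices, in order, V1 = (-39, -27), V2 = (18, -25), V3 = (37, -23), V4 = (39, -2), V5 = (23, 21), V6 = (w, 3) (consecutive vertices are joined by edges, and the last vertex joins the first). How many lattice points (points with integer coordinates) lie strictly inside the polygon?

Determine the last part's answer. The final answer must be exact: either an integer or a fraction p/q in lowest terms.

1320

Part I: f(2) = 2*(21) - 2*(20) = 2; iterating: f(2)=2, f(3)=-38, f(4)=-80, f(5)=-84, f(6)=-8, f(7)=152, f(8)=320, f(9)=336, f(10)=32, f(11)=-608, f(12)=-1280; answer -1280
Part II: S1 = -1280; w = 25; cross terms: (-39*-25 - 18*-27)=1461, (18*-23 - 37*-25)=511, (37*-2 - 39*-23)=823, (39*21 - 23*-2)=865, (23*3 - 25*21)=-456, (25*-27 - -39*3)=-558; twice the area = |2646| = 2646; area = 1323; boundary points = 1 + 1 + 1 + 1 + 2 + 2 = 8; strictly interior points = area - boundary/2 + 1 = 1320; answer 1320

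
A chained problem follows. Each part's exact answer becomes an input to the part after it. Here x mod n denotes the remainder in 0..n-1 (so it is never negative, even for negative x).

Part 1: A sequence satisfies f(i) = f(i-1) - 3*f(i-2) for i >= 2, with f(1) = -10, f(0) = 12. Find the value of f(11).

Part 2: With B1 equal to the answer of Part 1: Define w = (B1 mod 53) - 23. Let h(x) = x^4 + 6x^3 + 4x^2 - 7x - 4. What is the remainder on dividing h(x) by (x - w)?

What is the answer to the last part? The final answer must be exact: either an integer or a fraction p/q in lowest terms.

11024

Part 1: f(2) = 1*(-10) - 3*(12) = -46; iterating: f(2)=-46, f(3)=-16, f(4)=122, f(5)=170, f(6)=-196, f(7)=-706, f(8)=-118, f(9)=2000, f(10)=2354, f(11)=-3646; answer -3646
Part 2: B1 = -3646; w = -12; remainder = value at the root: 1*(-12)^4 + 6*(-12)^3 + 4*(-12)^2 - 7*(-12)^1 - 4 = (20736) + (-10368) + (576) + (84) + (-4) = 11024; answer 11024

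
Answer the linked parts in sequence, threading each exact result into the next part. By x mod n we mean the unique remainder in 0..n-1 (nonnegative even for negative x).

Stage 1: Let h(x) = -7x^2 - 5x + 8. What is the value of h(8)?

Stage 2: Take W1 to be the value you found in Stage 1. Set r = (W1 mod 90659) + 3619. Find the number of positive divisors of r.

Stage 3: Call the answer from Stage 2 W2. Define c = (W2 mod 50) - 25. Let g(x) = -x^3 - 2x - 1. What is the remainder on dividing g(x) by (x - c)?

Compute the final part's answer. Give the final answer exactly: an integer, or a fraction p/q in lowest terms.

Stage 1: -7*(8)^2 - 5*(8)^1 + 8 = (-448) + (-40) + (8) = -480; answer -480
Stage 2: W1 = -480; r = 93798; 93798 = 2 * 3^5 * 193; number of divisors = (1+1) * (5+1) * (1+1) = 24; answer 24
Stage 3: W2 = 24; c = -1; remainder = value at the root: -1*(-1)^3 - 2*(-1)^1 - 1 = (1) + (2) + (-1) = 2; answer 2

2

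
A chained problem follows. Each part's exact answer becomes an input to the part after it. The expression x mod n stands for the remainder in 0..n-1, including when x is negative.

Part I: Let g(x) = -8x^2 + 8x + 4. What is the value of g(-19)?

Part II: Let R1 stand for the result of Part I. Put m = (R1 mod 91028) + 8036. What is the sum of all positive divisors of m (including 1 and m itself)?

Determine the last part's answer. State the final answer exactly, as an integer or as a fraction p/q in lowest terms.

168056

Part I: -8*(-19)^2 + 8*(-19)^1 + 4 = (-2888) + (-152) + (4) = -3036; answer -3036
Part II: R1 = -3036; m = 96028; 96028 = 2^2 * 24007; sigma = (1 + 2 + 4) * (1 + 24007) = 7 * 24008 = 168056; answer 168056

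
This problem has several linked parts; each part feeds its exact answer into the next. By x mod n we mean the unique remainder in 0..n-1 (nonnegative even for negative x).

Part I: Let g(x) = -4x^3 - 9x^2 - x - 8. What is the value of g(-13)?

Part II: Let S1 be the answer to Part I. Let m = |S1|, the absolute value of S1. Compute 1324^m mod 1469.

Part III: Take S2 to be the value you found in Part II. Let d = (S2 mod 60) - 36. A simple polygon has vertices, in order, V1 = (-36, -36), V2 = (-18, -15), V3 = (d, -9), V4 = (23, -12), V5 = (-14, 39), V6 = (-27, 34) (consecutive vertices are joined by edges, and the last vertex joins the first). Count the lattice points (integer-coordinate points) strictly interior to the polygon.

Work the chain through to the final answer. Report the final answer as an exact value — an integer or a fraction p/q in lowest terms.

Part I: -4*(-13)^3 - 9*(-13)^2 - 1*(-13)^1 - 8 = (8788) + (-1521) + (13) + (-8) = 7272; answer 7272
Part II: S1 = 7272; m = 7272; squarings mod 1469: 1324^1=1324, 1324^2=459, 1324^4=614, 1324^8=932, 1324^16=445, 1324^32=1179, 1324^64=367, 1324^128=1010, 1324^256=614, 1324^512=932, 1324^1024=445, 1324^2048=1179, 1324^4096=367; 1324^7272 = 1324^8 * 1324^32 * 1324^64 * 1324^1024 * 1324^2048 * 1324^4096 = 222 (mod 1469); answer 222
Part III: S2 = 222; d = 6; cross terms: (-36*-15 - -18*-36)=-108, (-18*-9 - 6*-15)=252, (6*-12 - 23*-9)=135, (23*39 - -14*-12)=729, (-14*34 - -27*39)=577, (-27*-36 - -36*34)=2196; twice the area = |3781| = 3781; area = 3781/2; boundary points = 3 + 6 + 1 + 1 + 1 + 1 = 13; strictly interior points = area - boundary/2 + 1 = 1885; answer 1885

1885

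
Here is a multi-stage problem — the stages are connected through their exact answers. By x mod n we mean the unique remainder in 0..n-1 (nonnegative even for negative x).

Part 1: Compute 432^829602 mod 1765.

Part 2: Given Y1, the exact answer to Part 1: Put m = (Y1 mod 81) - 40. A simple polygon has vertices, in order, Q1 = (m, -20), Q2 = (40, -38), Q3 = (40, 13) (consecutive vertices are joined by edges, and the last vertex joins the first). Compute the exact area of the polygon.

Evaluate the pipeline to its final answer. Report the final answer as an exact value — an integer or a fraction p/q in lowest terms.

1071

Part 1: squarings mod 1765: 432^1=432, 432^2=1299, 432^4=61, 432^8=191, 432^16=1181, 432^32=411, 432^64=1246, 432^128=1081, 432^256=131, 432^512=1276, 432^1024=846, 432^2048=891, 432^4096=1396, 432^8192=256, 432^16384=231, 432^32768=411, 432^65536=1246, 432^131072=1081, 432^262144=131, 432^524288=1276; 432^829602 = 432^2 * 432^32 * 432^128 * 432^2048 * 432^8192 * 432^32768 * 432^262144 * 432^524288 = 1334 (mod 1765); answer 1334
Part 2: Y1 = 1334; m = -2; cross terms: (-2*-38 - 40*-20)=876, (40*13 - 40*-38)=2040, (40*-20 - -2*13)=-774; twice the area = |2142| = 2142; area = 1071; answer 1071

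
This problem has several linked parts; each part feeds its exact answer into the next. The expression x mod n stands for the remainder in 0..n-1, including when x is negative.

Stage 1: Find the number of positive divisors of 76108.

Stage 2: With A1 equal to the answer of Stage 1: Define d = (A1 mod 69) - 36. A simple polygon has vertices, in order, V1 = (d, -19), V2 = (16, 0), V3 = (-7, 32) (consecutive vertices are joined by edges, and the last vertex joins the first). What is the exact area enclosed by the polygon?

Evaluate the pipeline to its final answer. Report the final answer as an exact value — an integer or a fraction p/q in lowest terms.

1717/2

Stage 1: 76108 = 2^2 * 53 * 359; number of divisors = (2+1) * (1+1) * (1+1) = 12; answer 12
Stage 2: A1 = 12; d = -24; cross terms: (-24*0 - 16*-19)=304, (16*32 - -7*0)=512, (-7*-19 - -24*32)=901; twice the area = |1717| = 1717; area = 1717/2; answer 1717/2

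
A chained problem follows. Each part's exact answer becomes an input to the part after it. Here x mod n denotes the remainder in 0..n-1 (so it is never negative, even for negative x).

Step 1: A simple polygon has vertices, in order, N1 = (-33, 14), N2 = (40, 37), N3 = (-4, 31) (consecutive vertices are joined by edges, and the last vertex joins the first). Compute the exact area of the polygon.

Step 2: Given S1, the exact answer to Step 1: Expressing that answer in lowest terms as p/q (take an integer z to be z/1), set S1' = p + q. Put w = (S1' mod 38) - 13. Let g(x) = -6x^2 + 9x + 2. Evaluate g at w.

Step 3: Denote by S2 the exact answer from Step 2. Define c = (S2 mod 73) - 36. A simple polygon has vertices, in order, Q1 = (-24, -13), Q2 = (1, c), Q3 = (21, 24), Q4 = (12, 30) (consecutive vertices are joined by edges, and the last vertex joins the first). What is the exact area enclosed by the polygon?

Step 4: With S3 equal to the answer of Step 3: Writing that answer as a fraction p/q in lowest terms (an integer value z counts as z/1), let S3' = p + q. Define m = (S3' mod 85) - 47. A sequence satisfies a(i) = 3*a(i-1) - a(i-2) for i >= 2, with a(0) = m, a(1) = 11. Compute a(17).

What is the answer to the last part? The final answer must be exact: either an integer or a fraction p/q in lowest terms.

12630650

Step 1: cross terms: (-33*37 - 40*14)=-1781, (40*31 - -4*37)=1388, (-4*14 - -33*31)=967; twice the area = |574| = 574; area = 287; answer 287
Step 2: S1 = 287; threaded value p + q = 288; w = 9; -6*(9)^2 + 9*(9)^1 + 2 = (-486) + (81) + (2) = -403; answer -403
Step 3: S2 = -403; c = -1; cross terms: (-24*-1 - 1*-13)=37, (1*24 - 21*-1)=45, (21*30 - 12*24)=342, (12*-13 - -24*30)=564; twice the area = |988| = 988; area = 494; answer 494
Step 4: S3 = 494; threaded value p + q = 495; m = 23; a(2) = 3*(11) - 1*(23) = 10; iterating: a(2)=10, a(3)=19, a(4)=47, a(5)=122, a(6)=319, a(7)=835, a(8)=2186, a(9)=5723, a(10)=14983, a(11)=39226, a(12)=102695, a(13)=268859, a(14)=703882, a(15)=1842787, a(16)=4824479, a(17)=12630650; answer 12630650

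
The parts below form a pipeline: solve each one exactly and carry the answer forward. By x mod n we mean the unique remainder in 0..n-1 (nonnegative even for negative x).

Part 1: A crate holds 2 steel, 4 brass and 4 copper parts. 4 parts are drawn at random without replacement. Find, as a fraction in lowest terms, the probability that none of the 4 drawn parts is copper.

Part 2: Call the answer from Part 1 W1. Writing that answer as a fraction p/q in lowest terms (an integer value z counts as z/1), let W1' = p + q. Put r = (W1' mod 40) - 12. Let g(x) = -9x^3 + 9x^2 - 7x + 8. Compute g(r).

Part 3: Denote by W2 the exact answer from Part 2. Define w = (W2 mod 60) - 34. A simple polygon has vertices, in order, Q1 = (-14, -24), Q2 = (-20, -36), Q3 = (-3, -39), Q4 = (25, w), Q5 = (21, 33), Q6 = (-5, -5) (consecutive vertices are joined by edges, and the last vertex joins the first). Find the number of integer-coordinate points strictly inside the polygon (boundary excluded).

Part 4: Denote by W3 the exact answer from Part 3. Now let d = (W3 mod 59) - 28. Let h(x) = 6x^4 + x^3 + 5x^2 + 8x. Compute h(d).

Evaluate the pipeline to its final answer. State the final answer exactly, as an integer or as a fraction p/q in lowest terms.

Part 1: total draws C(10,4) = 210; favorable C(6,4) = 15; P = 1/14; answer 1/14
Part 2: W1 = 1/14; threaded value p + q = 15; r = 3; -9*(3)^3 + 9*(3)^2 - 7*(3)^1 + 8 = (-243) + (81) + (-21) + (8) = -175; answer -175
Part 3: W2 = -175; w = -29; cross terms: (-14*-36 - -20*-24)=24, (-20*-39 - -3*-36)=672, (-3*-29 - 25*-39)=1062, (25*33 - 21*-29)=1434, (21*-5 - -5*33)=60, (-5*-24 - -14*-5)=50; twice the area = |3302| = 3302; area = 1651; boundary points = 6 + 1 + 2 + 2 + 2 + 1 = 14; strictly interior points = area - boundary/2 + 1 = 1645; answer 1645
Part 4: W3 = 1645; d = 24; 6*(24)^4 + 1*(24)^3 + 5*(24)^2 + 8*(24)^1 = (1990656) + (13824) + (2880) + (192) = 2007552; answer 2007552

2007552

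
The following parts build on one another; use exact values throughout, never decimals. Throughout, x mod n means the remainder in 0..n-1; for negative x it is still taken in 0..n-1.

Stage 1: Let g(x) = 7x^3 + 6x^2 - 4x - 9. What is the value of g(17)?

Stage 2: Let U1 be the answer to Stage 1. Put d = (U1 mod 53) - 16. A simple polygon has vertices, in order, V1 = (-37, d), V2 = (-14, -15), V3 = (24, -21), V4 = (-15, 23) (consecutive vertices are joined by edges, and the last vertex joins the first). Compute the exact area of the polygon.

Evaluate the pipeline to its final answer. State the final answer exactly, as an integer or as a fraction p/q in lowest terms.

2305/2

Stage 1: 7*(17)^3 + 6*(17)^2 - 4*(17)^1 - 9 = (34391) + (1734) + (-68) + (-9) = 36048; answer 36048
Stage 2: U1 = 36048; d = -8; cross terms: (-37*-15 - -14*-8)=443, (-14*-21 - 24*-15)=654, (24*23 - -15*-21)=237, (-15*-8 - -37*23)=971; twice the area = |2305| = 2305; area = 2305/2; answer 2305/2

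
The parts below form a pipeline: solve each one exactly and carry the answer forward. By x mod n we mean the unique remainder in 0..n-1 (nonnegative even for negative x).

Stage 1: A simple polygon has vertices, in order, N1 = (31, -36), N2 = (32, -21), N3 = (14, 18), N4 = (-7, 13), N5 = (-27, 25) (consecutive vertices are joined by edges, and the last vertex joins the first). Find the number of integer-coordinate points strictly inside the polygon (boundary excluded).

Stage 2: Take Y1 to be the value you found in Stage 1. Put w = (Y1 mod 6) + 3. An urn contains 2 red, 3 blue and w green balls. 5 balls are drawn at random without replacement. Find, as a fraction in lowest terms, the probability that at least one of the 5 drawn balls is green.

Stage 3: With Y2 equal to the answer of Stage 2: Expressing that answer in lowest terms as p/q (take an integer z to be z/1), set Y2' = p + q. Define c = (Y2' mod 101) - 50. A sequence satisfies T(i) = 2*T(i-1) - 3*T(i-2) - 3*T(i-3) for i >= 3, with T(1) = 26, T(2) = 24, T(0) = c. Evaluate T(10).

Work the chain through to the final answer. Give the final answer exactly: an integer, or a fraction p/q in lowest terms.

Stage 1: cross terms: (31*-21 - 32*-36)=501, (32*18 - 14*-21)=870, (14*13 - -7*18)=308, (-7*25 - -27*13)=176, (-27*-36 - 31*25)=197; twice the area = |2052| = 2052; area = 1026; boundary points = 1 + 3 + 1 + 4 + 1 = 10; strictly interior points = area - boundary/2 + 1 = 1022; answer 1022
Stage 2: Y1 = 1022; w = 5; total draws C(10,5) = 252; complement C(5,5) = 1; favorable 252 - 1 = 251; P = 251/252; answer 251/252
Stage 3: Y2 = 251/252; threaded value p + q = 503; c = 49; T(3) = 2*(24) - 3*(26) - 3*(49) = -177; iterating: T(3)=-177, T(4)=-504, T(5)=-549, T(6)=945, T(7)=5049, T(8)=8910, T(9)=-162, T(10)=-42201; answer -42201

-42201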